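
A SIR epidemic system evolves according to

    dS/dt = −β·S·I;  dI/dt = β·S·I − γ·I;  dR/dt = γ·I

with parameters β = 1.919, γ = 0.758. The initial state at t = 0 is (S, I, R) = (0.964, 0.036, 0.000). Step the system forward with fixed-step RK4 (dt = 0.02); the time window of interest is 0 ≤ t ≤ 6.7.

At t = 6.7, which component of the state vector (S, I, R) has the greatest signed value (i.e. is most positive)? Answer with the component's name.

largest component: R

t=0.000: state=(0.964, 0.036, 0.000)
step 1 (dt=0.02): k1=(-0.067, 0.039, 0.027), k2=(-0.067, 0.040, 0.028), k3=(-0.067, 0.040, 0.028), k4=(-0.068, 0.040, 0.028); state += dt/6·(k1+2k2+2k3+k4)
t=0.020: state=(0.963, 0.037, 0.001)
t=0.040: state=(0.961, 0.038, 0.001)
t=0.060: state=(0.960, 0.038, 0.002)
continuing one RK4 step at a time; state shown every 25 steps (Δt=0.5):
t=0.500: state=(0.921, 0.061, 0.018)
t=1.000: state=(0.854, 0.098, 0.048)
t=1.500: state=(0.760, 0.146, 0.094)
t=2.000: state=(0.645, 0.196, 0.159)
t=2.500: state=(0.524, 0.235, 0.241)
t=3.000: state=(0.414, 0.252, 0.334)
t=3.500: state=(0.325, 0.246, 0.429)
t=4.000: state=(0.260, 0.222, 0.518)
t=4.500: state=(0.213, 0.191, 0.597)
t=5.000: state=(0.180, 0.157, 0.662)
t=5.500: state=(0.157, 0.127, 0.716)
t=6.000: state=(0.141, 0.100, 0.759)
t=6.500: state=(0.130, 0.078, 0.792)
t=6.700: state=(0.126, 0.070, 0.804)
compare at T: S=0.126, I=0.070, R=0.804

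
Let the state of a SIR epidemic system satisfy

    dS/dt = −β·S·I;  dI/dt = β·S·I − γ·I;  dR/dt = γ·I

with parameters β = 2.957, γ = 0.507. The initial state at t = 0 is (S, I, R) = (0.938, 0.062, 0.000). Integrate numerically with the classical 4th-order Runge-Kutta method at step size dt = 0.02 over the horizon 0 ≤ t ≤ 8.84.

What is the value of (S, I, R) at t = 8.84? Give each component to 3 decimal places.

(S, I, R) = (0.003, 0.023, 0.974)

t=0.000: state=(0.938, 0.062, 0.000)
step 1 (dt=0.02): k1=(-0.172, 0.141, 0.031), k2=(-0.176, 0.143, 0.032), k3=(-0.176, 0.143, 0.032), k4=(-0.179, 0.146, 0.033); state += dt/6·(k1+2k2+2k3+k4)
t=0.020: state=(0.934, 0.065, 0.001)
t=0.040: state=(0.931, 0.068, 0.001)
t=0.060: state=(0.927, 0.071, 0.002)
continuing one RK4 step at a time; state shown every 25 steps (Δt=0.5):
t=0.500: state=(0.796, 0.176, 0.028)
t=1.000: state=(0.534, 0.369, 0.096)
t=1.500: state=(0.274, 0.515, 0.211)
t=2.000: state=(0.125, 0.529, 0.346)
t=2.500: state=(0.059, 0.467, 0.473)
t=3.000: state=(0.032, 0.387, 0.582)
t=3.500: state=(0.019, 0.311, 0.670)
t=4.000: state=(0.013, 0.247, 0.740)
t=4.500: state=(0.009, 0.195, 0.796)
t=5.000: state=(0.007, 0.153, 0.840)
t=5.500: state=(0.006, 0.120, 0.874)
t=6.000: state=(0.005, 0.094, 0.901)
t=6.500: state=(0.004, 0.073, 0.922)
t=7.000: state=(0.004, 0.057, 0.939)
t=7.500: state=(0.004, 0.045, 0.952)
t=8.000: state=(0.003, 0.035, 0.962)
t=8.500: state=(0.003, 0.027, 0.970)
t=8.840: state=(0.003, 0.023, 0.974)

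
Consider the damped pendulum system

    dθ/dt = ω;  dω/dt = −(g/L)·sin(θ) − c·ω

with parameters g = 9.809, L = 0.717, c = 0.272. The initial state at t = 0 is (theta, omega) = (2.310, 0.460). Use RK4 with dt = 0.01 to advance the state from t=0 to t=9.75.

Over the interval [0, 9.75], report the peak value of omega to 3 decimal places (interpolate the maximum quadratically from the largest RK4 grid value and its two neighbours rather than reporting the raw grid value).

t=0.000: state=(2.310, 0.460)
step 1 (dt=0.01): k1=(0.460, -10.235), k2=(0.409, -10.200), k3=(0.409, -10.202), k4=(0.358, -10.170); state += dt/6·(k1+2k2+2k3+k4)
t=0.010: state=(2.314, 0.358)
t=0.020: state=(2.317, 0.257)
t=0.030: state=(2.319, 0.156)
continuing one RK4 step at a time; state shown every 50 steps (Δt=0.5):
t=0.500: state=(1.206, -5.135)
t=1.000: state=(-1.508, -3.175)
t=1.500: state=(-1.392, 3.496)
t=2.000: state=(1.047, 3.803)
t=2.500: state=(1.235, -2.952)
t=3.000: state=(-0.911, -3.374)
t=3.500: state=(-0.973, 3.004)
t=4.000: state=(0.918, 2.507)
t=4.500: state=(0.654, -3.243)
t=5.000: state=(-0.940, -1.422)
t=5.500: state=(-0.298, 3.322)
t=6.000: state=(0.900, 0.263)
t=6.500: state=(-0.052, -3.017)
t=7.000: state=(-0.761, 0.814)
t=7.500: state=(0.337, 2.298)
t=8.000: state=(0.529, -1.627)
t=8.500: state=(-0.509, -1.314)
t=9.000: state=(-0.244, 2.007)
t=9.500: state=(0.547, 0.279)
t=9.750: state=(0.402, -1.345)
largest grid value and its neighbours: omega(1.760)=5.57861, omega(1.770)=5.57925, omega(1.780)=5.57231
parabola through these three points peaks at t≈1.766 with omega≈5.57991

max omega = 5.580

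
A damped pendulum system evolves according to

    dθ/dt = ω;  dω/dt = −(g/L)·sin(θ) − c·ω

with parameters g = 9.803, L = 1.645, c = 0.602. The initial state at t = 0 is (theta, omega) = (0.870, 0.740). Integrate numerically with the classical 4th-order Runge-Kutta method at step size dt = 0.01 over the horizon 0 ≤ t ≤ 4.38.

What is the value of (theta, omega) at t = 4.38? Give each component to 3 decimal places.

(theta, omega) = (-0.227, 0.353)

t=0.000: state=(0.870, 0.740)
step 1 (dt=0.01): k1=(0.740, -5.000), k2=(0.715, -4.999), k3=(0.715, -4.999), k4=(0.690, -4.998); state += dt/6·(k1+2k2+2k3+k4)
t=0.010: state=(0.877, 0.690)
t=0.020: state=(0.884, 0.640)
t=0.030: state=(0.890, 0.590)
continuing one RK4 step at a time; state shown every 20 steps (Δt=0.2):
t=0.200: state=(0.920, -0.231)
t=0.400: state=(0.787, -1.060)
t=0.600: state=(0.513, -1.623)
t=0.800: state=(0.163, -1.809)
t=1.000: state=(-0.183, -1.585)
t=1.200: state=(-0.450, -1.045)
t=1.400: state=(-0.591, -0.356)
t=1.600: state=(-0.593, 0.321)
t=1.800: state=(-0.471, 0.862)
t=2.000: state=(-0.264, 1.170)
t=2.200: state=(-0.022, 1.195)
t=2.400: state=(0.196, 0.955)
t=2.600: state=(0.347, 0.536)
t=2.800: state=(0.406, 0.053)
t=3.000: state=(0.372, -0.386)
t=3.200: state=(0.261, -0.696)
t=3.400: state=(0.106, -0.822)
t=3.600: state=(-0.055, -0.754)
t=3.800: state=(-0.185, -0.528)
t=4.000: state=(-0.260, -0.214)
t=4.200: state=(-0.270, 0.111)
t=4.380: state=(-0.227, 0.353)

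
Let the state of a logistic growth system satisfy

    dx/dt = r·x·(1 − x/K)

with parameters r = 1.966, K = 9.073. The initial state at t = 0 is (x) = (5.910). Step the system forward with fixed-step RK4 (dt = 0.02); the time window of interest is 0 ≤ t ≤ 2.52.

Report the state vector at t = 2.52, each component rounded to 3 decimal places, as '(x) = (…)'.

(x) = (9.039)

t=0.000: state=(5.910)
step 1 (dt=0.02): k1=(4.051), k2=(4.026), k3=(4.026), k4=(4.001); state += dt/6·(k1+2k2+2k3+k4)
t=0.020: state=(5.991)
t=0.040: state=(6.070)
t=0.060: state=(6.149)
continuing one RK4 step at a time; state shown every 5 steps (Δt=0.1):
t=0.100: state=(6.302)
t=0.200: state=(6.665)
t=0.300: state=(6.997)
t=0.400: state=(7.295)
t=0.500: state=(7.559)
t=0.600: state=(7.791)
t=0.700: state=(7.993)
t=0.800: state=(8.166)
t=0.900: state=(8.315)
t=1.000: state=(8.441)
t=1.100: state=(8.547)
t=1.200: state=(8.636)
t=1.300: state=(8.711)
t=1.400: state=(8.774)
t=1.500: state=(8.826)
t=1.600: state=(8.869)
t=1.700: state=(8.904)
t=1.800: state=(8.934)
t=1.900: state=(8.959)
t=2.000: state=(8.979)
t=2.100: state=(8.995)
t=2.200: state=(9.009)
t=2.300: state=(9.021)
t=2.400: state=(9.030)
t=2.500: state=(9.038)
t=2.520: state=(9.039)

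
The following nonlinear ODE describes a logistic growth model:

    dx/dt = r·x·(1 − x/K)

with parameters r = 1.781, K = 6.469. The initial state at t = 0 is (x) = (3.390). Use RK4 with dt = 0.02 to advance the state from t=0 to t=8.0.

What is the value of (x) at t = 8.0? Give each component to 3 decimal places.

(x) = (6.469)

t=0.000: state=(3.390)
step 1 (dt=0.02): k1=(2.874), k2=(2.871), k3=(2.871), k4=(2.868); state += dt/6·(k1+2k2+2k3+k4)
t=0.020: state=(3.447)
t=0.040: state=(3.505)
t=0.060: state=(3.562)
continuing one RK4 step at a time; state shown every 25 steps (Δt=0.5):
t=0.500: state=(4.712)
t=1.000: state=(5.611)
t=1.500: state=(6.087)
t=2.000: state=(6.306)
t=2.500: state=(6.401)
t=3.000: state=(6.441)
t=3.500: state=(6.457)
t=4.000: state=(6.464)
t=4.500: state=(6.467)
t=5.000: state=(6.468)
t=5.500: state=(6.469)
t=6.000: state=(6.469)
t=6.500: state=(6.469)
t=7.000: state=(6.469)
t=7.500: state=(6.469)
t=8.000: state=(6.469)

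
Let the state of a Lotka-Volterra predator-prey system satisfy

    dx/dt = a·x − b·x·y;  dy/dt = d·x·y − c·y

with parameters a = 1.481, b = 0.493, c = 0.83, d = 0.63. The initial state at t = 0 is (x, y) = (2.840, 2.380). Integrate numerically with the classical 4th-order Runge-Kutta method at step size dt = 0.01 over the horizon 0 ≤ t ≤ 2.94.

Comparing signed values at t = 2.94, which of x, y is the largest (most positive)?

t=0.000: state=(2.840, 2.380)
step 1 (dt=0.01): k1=(0.874, 2.283), k2=(0.859, 2.300), k3=(0.859, 2.300), k4=(0.844, 2.318); state += dt/6·(k1+2k2+2k3+k4)
t=0.010: state=(2.849, 2.403)
t=0.020: state=(2.857, 2.426)
t=0.030: state=(2.865, 2.450)
continuing one RK4 step at a time; state shown every 10 steps (Δt=0.1):
t=0.100: state=(2.911, 2.626)
t=0.200: state=(2.946, 2.907)
t=0.300: state=(2.938, 3.221)
t=0.400: state=(2.882, 3.562)
t=0.500: state=(2.780, 3.919)
t=0.600: state=(2.634, 4.279)
t=0.700: state=(2.452, 4.623)
t=0.800: state=(2.246, 4.934)
t=0.900: state=(2.029, 5.196)
t=1.000: state=(1.812, 5.397)
t=1.100: state=(1.604, 5.531)
t=1.200: state=(1.414, 5.597)
t=1.300: state=(1.244, 5.600)
t=1.400: state=(1.095, 5.548)
t=1.500: state=(0.968, 5.448)
t=1.600: state=(0.861, 5.311)
t=1.700: state=(0.772, 5.146)
t=1.800: state=(0.698, 4.960)
t=1.900: state=(0.637, 4.761)
t=2.000: state=(0.587, 4.553)
t=2.100: state=(0.546, 4.343)
t=2.200: state=(0.514, 4.132)
t=2.300: state=(0.489, 3.925)
t=2.400: state=(0.469, 3.723)
t=2.500: state=(0.455, 3.528)
t=2.600: state=(0.446, 3.340)
t=2.700: state=(0.440, 3.161)
t=2.800: state=(0.439, 2.991)
t=2.900: state=(0.441, 2.830)
t=2.940: state=(0.443, 2.768)
compare at T: x=0.443, y=2.768

largest component: y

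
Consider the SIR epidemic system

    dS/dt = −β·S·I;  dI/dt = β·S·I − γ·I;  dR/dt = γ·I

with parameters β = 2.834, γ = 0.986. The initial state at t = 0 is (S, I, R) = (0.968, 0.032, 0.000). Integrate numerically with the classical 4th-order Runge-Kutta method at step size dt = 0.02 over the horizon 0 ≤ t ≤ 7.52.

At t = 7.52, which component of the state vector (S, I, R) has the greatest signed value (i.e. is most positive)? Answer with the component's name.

t=0.000: state=(0.968, 0.032, 0.000)
step 1 (dt=0.02): k1=(-0.088, 0.056, 0.032), k2=(-0.089, 0.057, 0.032), k3=(-0.089, 0.057, 0.032), k4=(-0.091, 0.058, 0.033); state += dt/6·(k1+2k2+2k3+k4)
t=0.020: state=(0.966, 0.033, 0.001)
t=0.040: state=(0.964, 0.034, 0.001)
t=0.060: state=(0.962, 0.036, 0.002)
continuing one RK4 step at a time; state shown every 25 steps (Δt=0.5):
t=0.500: state=(0.901, 0.074, 0.025)
t=1.000: state=(0.772, 0.149, 0.078)
t=1.500: state=(0.586, 0.239, 0.175)
t=2.000: state=(0.399, 0.293, 0.308)
t=2.500: state=(0.264, 0.284, 0.453)
t=3.000: state=(0.182, 0.236, 0.582)
t=3.500: state=(0.135, 0.180, 0.684)
t=4.000: state=(0.109, 0.131, 0.761)
t=4.500: state=(0.093, 0.092, 0.815)
t=5.000: state=(0.083, 0.064, 0.853)
t=5.500: state=(0.077, 0.044, 0.879)
t=6.000: state=(0.074, 0.030, 0.897)
t=6.500: state=(0.071, 0.020, 0.909)
t=7.000: state=(0.069, 0.014, 0.917)
t=7.500: state=(0.068, 0.009, 0.923)
t=7.520: state=(0.068, 0.009, 0.923)
compare at T: S=0.068, I=0.009, R=0.923

largest component: R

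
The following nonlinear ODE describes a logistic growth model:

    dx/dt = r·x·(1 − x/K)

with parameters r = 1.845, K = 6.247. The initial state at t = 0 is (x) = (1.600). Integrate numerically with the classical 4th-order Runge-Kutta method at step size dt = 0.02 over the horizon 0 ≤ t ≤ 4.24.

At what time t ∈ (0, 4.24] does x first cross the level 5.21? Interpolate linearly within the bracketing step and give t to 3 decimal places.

t = 1.453

t=0.000: state=(1.600)
step 1 (dt=0.02): k1=(2.196), k2=(2.216), k3=(2.216), k4=(2.235); state += dt/6·(k1+2k2+2k3+k4)
t=0.020: state=(1.644)
t=0.040: state=(1.689)
t=0.060: state=(1.735)
continuing one RK4 step at a time; state shown every 10 steps (Δt=0.2):
t=0.200: state=(2.077)
t=0.400: state=(2.615)
t=0.600: state=(3.187)
t=0.800: state=(3.755)
t=1.000: state=(4.282)
t=1.200: state=(4.742)
t=1.400: state=(5.123)
t=1.440: state=(5.189)
next step: t=1.460: state=(5.221) — x has crossed 5.21
linear interpolation between t=1.440 (5.18937) and t=1.460 (5.22139) → t≈1.453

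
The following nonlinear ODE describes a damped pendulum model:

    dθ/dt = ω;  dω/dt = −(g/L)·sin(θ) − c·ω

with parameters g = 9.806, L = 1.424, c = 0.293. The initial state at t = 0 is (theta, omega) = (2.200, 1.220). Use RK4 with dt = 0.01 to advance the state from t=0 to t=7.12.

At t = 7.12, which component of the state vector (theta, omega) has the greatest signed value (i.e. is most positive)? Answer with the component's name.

t=0.000: state=(2.200, 1.220)
step 1 (dt=0.01): k1=(1.220, -5.925), k2=(1.190, -5.891), k3=(1.191, -5.892), k4=(1.161, -5.859); state += dt/6·(k1+2k2+2k3+k4)
t=0.010: state=(2.212, 1.161)
t=0.020: state=(2.223, 1.103)
t=0.030: state=(2.234, 1.045)
continuing one RK4 step at a time; state shown every 25 steps (Δt=0.25):
t=0.250: state=(2.334, -0.108)
t=0.500: state=(2.151, -1.372)
t=0.750: state=(1.631, -2.818)
t=1.000: state=(0.750, -4.124)
t=1.250: state=(-0.322, -4.160)
t=1.500: state=(-1.201, -2.716)
t=1.750: state=(-1.651, -0.887)
t=2.000: state=(-1.656, 0.824)
t=2.250: state=(-1.248, 2.408)
t=2.500: state=(-0.491, 3.495)
t=2.750: state=(0.391, 3.314)
t=3.000: state=(1.065, 1.957)
t=3.250: state=(1.342, 0.253)
t=3.500: state=(1.199, -1.364)
t=3.750: state=(0.689, -2.620)
t=4.000: state=(-0.034, -2.962)
t=4.250: state=(-0.692, -2.141)
t=4.500: state=(-1.052, -0.692)
t=4.750: state=(-1.034, 0.816)
t=5.000: state=(-0.668, 2.025)
t=5.250: state=(-0.084, 2.492)
t=5.500: state=(0.492, 1.960)
t=5.750: state=(0.841, 0.766)
t=6.000: state=(0.864, -0.568)
t=6.250: state=(0.578, -1.646)
t=6.500: state=(0.095, -2.082)
t=6.750: state=(-0.391, -1.674)
t=7.000: state=(-0.692, -0.671)
t=7.120: state=(-0.739, -0.112)
compare at T: theta=-0.739, omega=-0.112

largest component: omega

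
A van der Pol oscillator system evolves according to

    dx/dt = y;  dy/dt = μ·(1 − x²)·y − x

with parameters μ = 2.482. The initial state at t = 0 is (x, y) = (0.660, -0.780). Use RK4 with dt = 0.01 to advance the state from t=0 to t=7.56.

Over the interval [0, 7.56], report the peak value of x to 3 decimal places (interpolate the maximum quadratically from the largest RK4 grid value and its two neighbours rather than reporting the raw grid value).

max x = 2.022

t=0.000: state=(0.660, -0.780)
step 1 (dt=0.01): k1=(-0.780, -1.753), k2=(-0.789, -1.771), k3=(-0.789, -1.771), k4=(-0.798, -1.790); state += dt/6·(k1+2k2+2k3+k4)
t=0.010: state=(0.652, -0.798)
t=0.020: state=(0.644, -0.816)
t=0.030: state=(0.636, -0.834)
continuing one RK4 step at a time; state shown every 25 steps (Δt=0.25):
t=0.250: state=(0.398, -1.380)
t=0.500: state=(-0.078, -2.556)
t=0.750: state=(-0.909, -3.880)
t=1.000: state=(-1.713, -2.001)
t=1.250: state=(-1.943, -0.196)
t=1.500: state=(-1.929, 0.197)
t=1.750: state=(-1.868, 0.276)
t=2.000: state=(-1.795, 0.307)
t=2.250: state=(-1.715, 0.333)
t=2.500: state=(-1.628, 0.364)
t=2.750: state=(-1.532, 0.403)
t=3.000: state=(-1.425, 0.457)
t=3.250: state=(-1.302, 0.535)
t=3.500: state=(-1.154, 0.656)
t=3.750: state=(-0.967, 0.863)
t=4.000: state=(-0.707, 1.264)
t=4.250: state=(-0.296, 2.143)
t=4.500: state=(0.442, 3.872)
t=4.750: state=(1.485, 3.581)
t=5.000: state=(1.978, 0.661)
t=5.250: state=(2.016, -0.125)
t=5.500: state=(1.965, -0.249)
t=5.750: state=(1.899, -0.280)
t=6.000: state=(1.826, -0.301)
t=6.250: state=(1.748, -0.323)
t=6.500: state=(1.664, -0.351)
t=6.750: state=(1.572, -0.386)
t=7.000: state=(1.470, -0.433)
t=7.250: state=(1.354, -0.500)
t=7.500: state=(1.218, -0.600)
t=7.560: state=(1.181, -0.632)
largest grid value and its neighbours: x(5.160)=2.02226, x(5.170)=2.02228, x(5.180)=2.02210
parabola through these three points peaks at t≈5.166 with x≈2.02229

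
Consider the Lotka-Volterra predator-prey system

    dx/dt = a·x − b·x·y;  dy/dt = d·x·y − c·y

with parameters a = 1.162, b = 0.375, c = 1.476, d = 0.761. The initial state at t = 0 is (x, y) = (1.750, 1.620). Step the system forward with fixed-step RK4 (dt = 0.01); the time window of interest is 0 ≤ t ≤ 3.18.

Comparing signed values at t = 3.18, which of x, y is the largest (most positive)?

t=0.000: state=(1.750, 1.620)
step 1 (dt=0.01): k1=(0.970, -0.234), k2=(0.974, -0.228), k3=(0.974, -0.228), k4=(0.977, -0.221); state += dt/6·(k1+2k2+2k3+k4)
t=0.010: state=(1.760, 1.618)
t=0.020: state=(1.770, 1.616)
t=0.030: state=(1.779, 1.614)
continuing one RK4 step at a time; state shown every 20 steps (Δt=0.2):
t=0.200: state=(1.957, 1.598)
t=0.400: state=(2.189, 1.631)
t=0.600: state=(2.436, 1.726)
t=0.800: state=(2.684, 1.897)
t=1.000: state=(2.910, 2.162)
t=1.200: state=(3.080, 2.542)
t=1.400: state=(3.154, 3.045)
t=1.600: state=(3.097, 3.654)
t=1.800: state=(2.899, 4.299)
t=2.000: state=(2.591, 4.865)
t=2.200: state=(2.235, 5.230)
t=2.400: state=(1.895, 5.328)
t=2.600: state=(1.610, 5.175)
t=2.800: state=(1.394, 4.837)
t=3.000: state=(1.244, 4.398)
t=3.180: state=(1.156, 3.972)
compare at T: x=1.156, y=3.972

largest component: y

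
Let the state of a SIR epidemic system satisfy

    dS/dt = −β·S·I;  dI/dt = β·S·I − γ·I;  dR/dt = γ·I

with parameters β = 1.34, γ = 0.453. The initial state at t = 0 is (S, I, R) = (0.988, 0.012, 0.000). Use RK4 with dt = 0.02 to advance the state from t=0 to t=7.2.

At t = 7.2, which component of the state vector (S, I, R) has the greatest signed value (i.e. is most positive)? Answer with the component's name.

largest component: R

t=0.000: state=(0.988, 0.012, 0.000)
step 1 (dt=0.02): k1=(-0.016, 0.010, 0.005), k2=(-0.016, 0.011, 0.005), k3=(-0.016, 0.011, 0.005), k4=(-0.016, 0.011, 0.006); state += dt/6·(k1+2k2+2k3+k4)
t=0.020: state=(0.988, 0.012, 0.000)
t=0.040: state=(0.987, 0.012, 0.000)
t=0.060: state=(0.987, 0.013, 0.000)
continuing one RK4 step at a time; state shown every 25 steps (Δt=0.5):
t=0.500: state=(0.978, 0.018, 0.003)
t=1.000: state=(0.963, 0.028, 0.009)
t=1.500: state=(0.941, 0.043, 0.017)
t=2.000: state=(0.908, 0.063, 0.028)
t=2.500: state=(0.863, 0.091, 0.046)
t=3.000: state=(0.802, 0.127, 0.070)
t=3.500: state=(0.727, 0.170, 0.104)
t=4.000: state=(0.639, 0.214, 0.147)
t=4.500: state=(0.546, 0.253, 0.200)
t=5.000: state=(0.456, 0.283, 0.261)
t=5.500: state=(0.375, 0.297, 0.327)
t=6.000: state=(0.307, 0.298, 0.395)
t=6.500: state=(0.252, 0.286, 0.461)
t=7.000: state=(0.210, 0.266, 0.524)
t=7.200: state=(0.195, 0.257, 0.548)
compare at T: S=0.195, I=0.257, R=0.548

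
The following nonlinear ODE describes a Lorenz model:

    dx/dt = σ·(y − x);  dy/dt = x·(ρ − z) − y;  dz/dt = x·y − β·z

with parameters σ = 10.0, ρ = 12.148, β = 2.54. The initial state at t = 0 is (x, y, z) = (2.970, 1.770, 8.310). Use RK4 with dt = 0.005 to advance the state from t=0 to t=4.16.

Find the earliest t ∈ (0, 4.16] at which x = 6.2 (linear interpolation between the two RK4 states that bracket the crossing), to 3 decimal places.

t = 0.422

t=0.000: state=(2.970, 1.770, 8.310)
step 1 (dt=0.005): k1=(-12.000, 9.629, -15.851), k2=(-11.459, 9.606, -15.732), k3=(-11.473, 9.611, -15.731), k4=(-10.946, 9.590, -15.612); state += dt/6·(k1+2k2+2k3+k4)
t=0.005: state=(2.913, 1.818, 8.231)
t=0.010: state=(2.860, 1.866, 8.154)
t=0.015: state=(2.813, 1.914, 8.078)
continuing one RK4 step at a time; state shown every 40 steps (Δt=0.2):
t=0.200: state=(3.113, 3.977, 6.244)
t=0.400: state=(5.834, 7.525, 7.959)
t=0.420: state=(6.171, 7.844, 8.465)
next step: t=0.425: state=(6.255, 7.917, 8.601) — x has crossed 6.2
linear interpolation between t=0.420 (6.17119) and t=0.425 (6.25459) → t≈0.422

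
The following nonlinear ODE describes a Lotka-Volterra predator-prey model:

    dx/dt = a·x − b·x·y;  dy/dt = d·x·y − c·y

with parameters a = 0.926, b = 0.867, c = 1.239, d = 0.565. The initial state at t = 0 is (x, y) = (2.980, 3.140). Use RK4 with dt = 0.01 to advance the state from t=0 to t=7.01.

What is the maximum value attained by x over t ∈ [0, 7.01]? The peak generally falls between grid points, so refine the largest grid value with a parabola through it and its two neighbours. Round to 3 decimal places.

max x = 5.884

t=0.000: state=(2.980, 3.140)
step 1 (dt=0.01): k1=(-5.353, 1.396), k2=(-5.323, 1.352), k3=(-5.323, 1.352), k4=(-5.292, 1.308); state += dt/6·(k1+2k2+2k3+k4)
t=0.010: state=(2.927, 3.154)
t=0.020: state=(2.874, 3.166)
t=0.030: state=(2.822, 3.178)
continuing one RK4 step at a time; state shown every 25 steps (Δt=0.25):
t=0.250: state=(1.867, 3.226)
t=0.500: state=(1.203, 2.926)
t=0.750: state=(0.843, 2.474)
t=1.000: state=(0.654, 2.014)
t=1.250: state=(0.557, 1.609)
t=1.500: state=(0.515, 1.272)
t=1.750: state=(0.508, 1.003)
t=2.000: state=(0.527, 0.791)
t=2.250: state=(0.570, 0.627)
t=2.500: state=(0.637, 0.501)
t=2.750: state=(0.728, 0.405)
t=3.000: state=(0.847, 0.332)
t=3.250: state=(1.000, 0.277)
t=3.500: state=(1.193, 0.237)
t=3.750: state=(1.433, 0.209)
t=4.000: state=(1.729, 0.192)
t=4.250: state=(2.093, 0.184)
t=4.500: state=(2.535, 0.187)
t=4.750: state=(3.063, 0.204)
t=5.000: state=(3.682, 0.240)
t=5.250: state=(4.375, 0.311)
t=5.500: state=(5.088, 0.446)
t=5.750: state=(5.680, 0.702)
t=6.000: state=(5.872, 1.172)
t=6.250: state=(5.321, 1.914)
t=6.500: state=(4.042, 2.737)
t=6.750: state=(2.649, 3.211)
t=7.000: state=(1.658, 3.176)
t=7.010: state=(1.628, 3.166)
largest grid value and its neighbours: x(5.950)=5.88366, x(5.960)=5.88372, x(5.970)=5.88263
parabola through these three points peaks at t≈5.956 with x≈5.88384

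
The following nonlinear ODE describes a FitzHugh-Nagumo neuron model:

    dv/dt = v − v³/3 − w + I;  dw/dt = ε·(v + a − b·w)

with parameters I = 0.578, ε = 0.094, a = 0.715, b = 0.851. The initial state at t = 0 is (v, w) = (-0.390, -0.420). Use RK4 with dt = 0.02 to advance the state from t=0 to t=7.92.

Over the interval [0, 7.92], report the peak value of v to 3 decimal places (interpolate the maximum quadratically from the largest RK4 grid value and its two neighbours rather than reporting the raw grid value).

t=0.000: state=(-0.390, -0.420)
step 1 (dt=0.02): k1=(0.628, 0.064), k2=(0.632, 0.065), k3=(0.633, 0.065), k4=(0.637, 0.065); state += dt/6·(k1+2k2+2k3+k4)
t=0.020: state=(-0.377, -0.419)
t=0.040: state=(-0.365, -0.417)
t=0.060: state=(-0.351, -0.416)
continuing one RK4 step at a time; state shown every 25 steps (Δt=0.5):
t=0.500: state=(-0.002, -0.380)
t=1.000: state=(0.593, -0.320)
t=1.500: state=(1.331, -0.230)
t=2.000: state=(1.806, -0.114)
t=2.500: state=(1.938, 0.011)
t=3.000: state=(1.939, 0.133)
t=3.500: state=(1.907, 0.249)
t=4.000: state=(1.867, 0.359)
t=4.500: state=(1.825, 0.463)
t=5.000: state=(1.782, 0.561)
t=5.500: state=(1.738, 0.653)
t=6.000: state=(1.694, 0.740)
t=6.500: state=(1.650, 0.821)
t=7.000: state=(1.605, 0.896)
t=7.500: state=(1.559, 0.967)
t=7.920: state=(1.520, 1.022)
largest grid value and its neighbours: v(2.700)=1.94598, v(2.720)=1.94607, v(2.740)=1.94607
parabola through these three points peaks at t≈2.729 with v≈1.94608

max v = 1.946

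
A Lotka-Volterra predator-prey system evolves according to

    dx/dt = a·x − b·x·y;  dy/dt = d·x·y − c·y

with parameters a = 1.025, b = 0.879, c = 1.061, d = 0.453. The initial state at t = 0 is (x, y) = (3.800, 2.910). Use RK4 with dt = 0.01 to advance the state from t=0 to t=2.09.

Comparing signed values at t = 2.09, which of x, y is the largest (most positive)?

largest component: y

t=0.000: state=(3.800, 2.910)
step 1 (dt=0.01): k1=(-5.825, 1.922), k2=(-5.812, 1.890), k3=(-5.812, 1.890), k4=(-5.798, 1.857); state += dt/6·(k1+2k2+2k3+k4)
t=0.010: state=(3.742, 2.929)
t=0.020: state=(3.684, 2.947)
t=0.030: state=(3.627, 2.965)
continuing one RK4 step at a time; state shown every 10 steps (Δt=0.1):
t=0.100: state=(3.236, 3.069)
t=0.200: state=(2.725, 3.158)
t=0.300: state=(2.284, 3.180)
t=0.400: state=(1.916, 3.145)
t=0.500: state=(1.615, 3.063)
t=0.600: state=(1.374, 2.947)
t=0.700: state=(1.182, 2.808)
t=0.800: state=(1.030, 2.655)
t=0.900: state=(0.910, 2.494)
t=1.000: state=(0.815, 2.332)
t=1.100: state=(0.741, 2.173)
t=1.200: state=(0.683, 2.018)
t=1.300: state=(0.638, 1.870)
t=1.400: state=(0.603, 1.730)
t=1.500: state=(0.578, 1.598)
t=1.600: state=(0.559, 1.474)
t=1.700: state=(0.547, 1.359)
t=1.800: state=(0.540, 1.253)
t=1.900: state=(0.539, 1.155)
t=2.000: state=(0.541, 1.064)
t=2.090: state=(0.547, 0.989)
compare at T: x=0.547, y=0.989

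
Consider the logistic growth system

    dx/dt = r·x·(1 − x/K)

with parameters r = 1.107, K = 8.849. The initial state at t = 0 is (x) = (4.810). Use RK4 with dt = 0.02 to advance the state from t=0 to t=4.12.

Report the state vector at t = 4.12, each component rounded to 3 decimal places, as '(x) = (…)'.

t=0.000: state=(4.810)
step 1 (dt=0.02): k1=(2.430), k2=(2.428), k3=(2.428), k4=(2.425); state += dt/6·(k1+2k2+2k3+k4)
t=0.020: state=(4.859)
t=0.040: state=(4.907)
t=0.060: state=(4.955)
continuing one RK4 step at a time; state shown every 10 steps (Δt=0.2):
t=0.200: state=(5.289)
t=0.400: state=(5.749)
t=0.600: state=(6.179)
t=0.800: state=(6.573)
t=1.000: state=(6.926)
t=1.200: state=(7.239)
t=1.400: state=(7.510)
t=1.600: state=(7.743)
t=1.800: state=(7.940)
t=2.000: state=(8.105)
t=2.200: state=(8.243)
t=2.400: state=(8.357)
t=2.600: state=(8.450)
t=2.800: state=(8.526)
t=3.000: state=(8.589)
t=3.200: state=(8.639)
t=3.400: state=(8.680)
t=3.600: state=(8.713)
t=3.800: state=(8.740)
t=4.000: state=(8.761)
t=4.120: state=(8.772)

(x) = (8.772)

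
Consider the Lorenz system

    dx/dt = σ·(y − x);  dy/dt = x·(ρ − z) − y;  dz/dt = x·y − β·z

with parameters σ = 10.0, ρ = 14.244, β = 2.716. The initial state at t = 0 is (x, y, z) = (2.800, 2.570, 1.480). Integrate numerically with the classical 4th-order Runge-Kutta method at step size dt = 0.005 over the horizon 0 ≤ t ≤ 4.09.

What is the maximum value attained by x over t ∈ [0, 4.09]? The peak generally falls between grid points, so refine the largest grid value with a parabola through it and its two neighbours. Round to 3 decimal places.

max x = 11.254

t=0.000: state=(2.800, 2.570, 1.480)
step 1 (dt=0.005): k1=(-2.300, 33.169, 3.176), k2=(-1.413, 32.991, 3.372), k3=(-1.440, 33.018, 3.375), k4=(-0.577, 32.865, 3.573); state += dt/6·(k1+2k2+2k3+k4)
t=0.005: state=(2.793, 2.735, 1.497)
t=0.010: state=(2.794, 2.899, 1.516)
t=0.015: state=(2.803, 3.062, 1.537)
continuing one RK4 step at a time; state shown every 40 steps (Δt=0.2):
t=0.200: state=(6.918, 10.671, 5.832)
t=0.400: state=(10.470, 7.451, 21.273)
t=0.600: state=(2.529, 0.143, 14.878)
t=0.800: state=(0.671, 0.575, 8.690)
t=1.000: state=(1.085, 1.576, 5.182)
t=1.200: state=(3.059, 4.755, 4.001)
t=1.400: state=(8.417, 11.560, 10.257)
t=1.600: state=(8.351, 4.740, 19.893)
t=1.800: state=(2.497, 1.151, 13.172)
t=2.000: state=(1.862, 2.247, 8.118)
t=2.200: state=(3.790, 5.435, 6.352)
t=2.400: state=(8.287, 10.474, 11.940)
t=2.600: state=(7.645, 4.939, 18.331)
t=2.800: state=(3.290, 2.282, 12.956)
t=3.000: state=(3.144, 3.814, 8.861)
t=3.200: state=(5.736, 7.584, 9.113)
t=3.400: state=(8.540, 8.558, 15.736)
t=3.600: state=(5.618, 3.758, 15.746)
t=3.800: state=(3.684, 3.610, 11.364)
t=4.000: state=(4.861, 6.018, 9.673)
t=4.090: state=(6.050, 7.476, 10.544)
largest grid value and its neighbours: x(0.345)=11.24739, x(0.350)=11.25427, x(0.355)=11.24545
parabola through these three points peaks at t≈0.350 with x≈11.25430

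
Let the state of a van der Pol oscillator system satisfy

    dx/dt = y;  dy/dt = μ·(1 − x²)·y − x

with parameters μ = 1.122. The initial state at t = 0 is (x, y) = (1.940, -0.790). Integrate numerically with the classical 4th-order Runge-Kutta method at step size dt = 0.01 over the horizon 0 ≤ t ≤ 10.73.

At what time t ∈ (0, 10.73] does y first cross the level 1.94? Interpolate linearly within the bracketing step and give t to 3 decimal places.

t=0.000: state=(1.940, -0.790)
step 1 (dt=0.01): k1=(-0.790, 0.510), k2=(-0.787, 0.492), k3=(-0.788, 0.492), k4=(-0.785, 0.475); state += dt/6·(k1+2k2+2k3+k4)
t=0.010: state=(1.932, -0.785)
t=0.020: state=(1.924, -0.780)
t=0.030: state=(1.917, -0.776)
continuing one RK4 step at a time; state shown every 50 steps (Δt=0.5):
t=0.500: state=(1.562, -0.784)
t=1.000: state=(1.114, -1.053)
t=1.500: state=(0.444, -1.724)
t=2.000: state=(-0.704, -2.808)
t=2.500: state=(-1.847, -1.191)
t=3.000: state=(-1.996, 0.250)
t=3.500: state=(-1.776, 0.569)
t=4.000: state=(-1.442, 0.778)
t=4.500: state=(-0.974, 1.138)
t=4.990: state=(-0.248, 1.928)
next step: t=5.000: state=(-0.229, 1.951) — y has crossed 1.94
linear interpolation between t=4.990 (1.92796) and t=5.000 (1.95087) → t≈4.995

t = 4.995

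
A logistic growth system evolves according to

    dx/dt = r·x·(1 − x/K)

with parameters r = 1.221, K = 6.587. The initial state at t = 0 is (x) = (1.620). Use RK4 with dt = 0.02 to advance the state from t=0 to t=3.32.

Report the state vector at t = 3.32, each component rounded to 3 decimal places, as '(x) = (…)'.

(x) = (6.254)

t=0.000: state=(1.620)
step 1 (dt=0.02): k1=(1.492), k2=(1.501), k3=(1.501), k4=(1.510); state += dt/6·(k1+2k2+2k3+k4)
t=0.020: state=(1.650)
t=0.040: state=(1.680)
t=0.060: state=(1.711)
continuing one RK4 step at a time; state shown every 10 steps (Δt=0.2):
t=0.200: state=(1.936)
t=0.400: state=(2.286)
t=0.600: state=(2.663)
t=0.800: state=(3.057)
t=1.000: state=(3.459)
t=1.200: state=(3.856)
t=1.400: state=(4.236)
t=1.600: state=(4.591)
t=1.800: state=(4.914)
t=2.000: state=(5.200)
t=2.200: state=(5.449)
t=2.400: state=(5.661)
t=2.600: state=(5.839)
t=2.800: state=(5.986)
t=3.000: state=(6.107)
t=3.200: state=(6.205)
t=3.320: state=(6.254)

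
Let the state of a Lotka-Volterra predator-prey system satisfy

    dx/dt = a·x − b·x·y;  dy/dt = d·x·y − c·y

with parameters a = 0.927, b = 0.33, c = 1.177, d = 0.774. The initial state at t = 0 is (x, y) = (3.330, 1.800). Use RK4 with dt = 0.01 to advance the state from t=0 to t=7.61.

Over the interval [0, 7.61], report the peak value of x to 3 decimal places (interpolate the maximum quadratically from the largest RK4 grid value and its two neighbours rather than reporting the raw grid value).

t=0.000: state=(3.330, 1.800)
step 1 (dt=0.01): k1=(1.109, 2.521), k2=(1.097, 2.546), k3=(1.097, 2.546), k4=(1.084, 2.572); state += dt/6·(k1+2k2+2k3+k4)
t=0.010: state=(3.341, 1.825)
t=0.020: state=(3.352, 1.851)
t=0.030: state=(3.362, 1.878)
continuing one RK4 step at a time; state shown every 25 steps (Δt=0.25):
t=0.250: state=(3.509, 2.609)
t=0.500: state=(3.404, 3.815)
t=0.750: state=(2.950, 5.284)
t=1.000: state=(2.276, 6.538)
t=1.250: state=(1.626, 7.091)
t=1.500: state=(1.147, 6.889)
t=1.750: state=(0.841, 6.206)
t=2.000: state=(0.658, 5.337)
t=2.250: state=(0.554, 4.467)
t=2.500: state=(0.499, 3.683)
t=2.750: state=(0.478, 3.015)
t=3.000: state=(0.481, 2.464)
t=3.250: state=(0.505, 2.019)
t=3.500: state=(0.547, 1.665)
t=3.750: state=(0.608, 1.387)
t=4.000: state=(0.690, 1.171)
t=4.250: state=(0.796, 1.007)
t=4.500: state=(0.928, 0.886)
t=4.750: state=(1.092, 0.802)
t=5.000: state=(1.291, 0.752)
t=5.250: state=(1.531, 0.736)
t=5.500: state=(1.816, 0.758)
t=5.750: state=(2.146, 0.828)
t=6.000: state=(2.514, 0.967)
t=6.250: state=(2.899, 1.217)
t=6.500: state=(3.253, 1.646)
t=6.750: state=(3.485, 2.360)
t=7.000: state=(3.465, 3.463)
t=7.250: state=(3.099, 4.897)
t=7.500: state=(2.460, 6.264)
t=7.610: state=(2.152, 6.697)
largest grid value and its neighbours: x(0.290)=3.51491, x(0.300)=3.51506, x(0.310)=3.51471
parabola through these three points peaks at t≈0.298 with x≈3.51507

max x = 3.515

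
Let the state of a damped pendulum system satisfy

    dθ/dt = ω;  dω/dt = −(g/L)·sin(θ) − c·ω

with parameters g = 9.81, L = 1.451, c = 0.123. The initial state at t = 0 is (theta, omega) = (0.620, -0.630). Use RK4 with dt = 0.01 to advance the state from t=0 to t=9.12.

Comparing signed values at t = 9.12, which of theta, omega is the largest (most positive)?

largest component: omega

t=0.000: state=(0.620, -0.630)
step 1 (dt=0.01): k1=(-0.630, -3.851), k2=(-0.649, -3.831), k3=(-0.649, -3.831), k4=(-0.668, -3.810); state += dt/6·(k1+2k2+2k3+k4)
t=0.010: state=(0.614, -0.668)
t=0.020: state=(0.607, -0.706)
t=0.030: state=(0.599, -0.744)
continuing one RK4 step at a time; state shown every 50 steps (Δt=0.5):
t=0.500: state=(-0.039, -1.636)
t=1.000: state=(-0.605, -0.337)
t=1.500: state=(-0.315, 1.333)
t=2.000: state=(0.390, 1.086)
t=2.500: state=(0.516, -0.626)
t=3.000: state=(-0.073, -1.393)
t=3.500: state=(-0.526, -0.185)
t=4.000: state=(-0.229, 1.201)
t=4.500: state=(0.368, 0.845)
t=5.000: state=(0.419, -0.652)
t=5.500: state=(-0.113, -1.168)
t=6.000: state=(-0.455, -0.025)
t=6.500: state=(-0.145, 1.084)
t=7.000: state=(0.349, 0.616)
t=7.500: state=(0.327, -0.677)
t=8.000: state=(-0.150, -0.954)
t=8.500: state=(-0.388, 0.120)
t=9.000: state=(-0.070, 0.965)
t=9.120: state=(0.046, 0.960)
compare at T: theta=0.046, omega=0.960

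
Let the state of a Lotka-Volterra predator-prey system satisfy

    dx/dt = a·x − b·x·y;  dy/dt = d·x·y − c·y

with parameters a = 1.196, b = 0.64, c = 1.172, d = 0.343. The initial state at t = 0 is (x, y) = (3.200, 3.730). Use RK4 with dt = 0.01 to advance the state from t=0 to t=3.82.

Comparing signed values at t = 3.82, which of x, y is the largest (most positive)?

largest component: x

t=0.000: state=(3.200, 3.730)
step 1 (dt=0.01): k1=(-3.812, -0.278), k2=(-3.786, -0.302), k3=(-3.786, -0.302), k4=(-3.761, -0.326); state += dt/6·(k1+2k2+2k3+k4)
t=0.010: state=(3.162, 3.727)
t=0.020: state=(3.125, 3.723)
t=0.030: state=(3.088, 3.720)
continuing one RK4 step at a time; state shown every 20 steps (Δt=0.2):
t=0.200: state=(2.540, 3.588)
t=0.400: state=(2.071, 3.322)
t=0.600: state=(1.756, 2.994)
t=0.800: state=(1.554, 2.652)
t=1.000: state=(1.436, 2.323)
t=1.200: state=(1.382, 2.024)
t=1.400: state=(1.378, 1.759)
t=1.600: state=(1.419, 1.531)
t=1.800: state=(1.500, 1.339)
t=2.000: state=(1.623, 1.178)
t=2.200: state=(1.788, 1.047)
t=2.400: state=(2.000, 0.943)
t=2.600: state=(2.264, 0.863)
t=2.800: state=(2.584, 0.806)
t=3.000: state=(2.968, 0.771)
t=3.200: state=(3.419, 0.759)
t=3.400: state=(3.939, 0.773)
t=3.600: state=(4.521, 0.817)
t=3.800: state=(5.147, 0.900)
t=3.820: state=(5.211, 0.911)
compare at T: x=5.211, y=0.911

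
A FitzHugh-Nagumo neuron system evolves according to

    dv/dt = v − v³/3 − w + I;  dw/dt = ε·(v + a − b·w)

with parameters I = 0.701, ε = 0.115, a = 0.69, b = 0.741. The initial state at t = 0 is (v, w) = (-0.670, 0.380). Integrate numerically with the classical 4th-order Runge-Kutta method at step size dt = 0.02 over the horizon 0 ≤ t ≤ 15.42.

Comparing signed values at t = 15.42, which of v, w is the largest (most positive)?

t=0.000: state=(-0.670, 0.380)
step 1 (dt=0.02): k1=(-0.249, -0.030), k2=(-0.250, -0.030), k3=(-0.250, -0.030), k4=(-0.251, -0.031); state += dt/6·(k1+2k2+2k3+k4)
t=0.020: state=(-0.675, 0.379)
t=0.040: state=(-0.680, 0.379)
t=0.060: state=(-0.685, 0.378)
continuing one RK4 step at a time; state shown every 25 steps (Δt=0.5):
t=0.500: state=(-0.806, 0.362)
t=1.000: state=(-0.956, 0.336)
t=1.500: state=(-1.097, 0.303)
t=2.000: state=(-1.209, 0.264)
t=2.500: state=(-1.279, 0.221)
t=3.000: state=(-1.313, 0.178)
t=3.500: state=(-1.318, 0.135)
t=4.000: state=(-1.304, 0.094)
t=4.500: state=(-1.278, 0.057)
t=5.000: state=(-1.243, 0.022)
t=5.500: state=(-1.202, -0.009)
t=6.000: state=(-1.157, -0.036)
t=6.500: state=(-1.106, -0.059)
t=7.000: state=(-1.051, -0.079)
t=7.500: state=(-0.990, -0.094)
t=8.000: state=(-0.922, -0.105)
t=8.500: state=(-0.843, -0.112)
t=9.000: state=(-0.750, -0.113)
t=9.500: state=(-0.636, -0.109)
t=10.000: state=(-0.485, -0.097)
t=10.500: state=(-0.273, -0.076)
t=11.000: state=(0.045, -0.041)
t=11.500: state=(0.534, 0.015)
t=12.000: state=(1.164, 0.101)
t=12.500: state=(1.649, 0.217)
t=13.000: state=(1.829, 0.345)
t=13.500: state=(1.849, 0.474)
t=14.000: state=(1.818, 0.596)
t=14.500: state=(1.773, 0.711)
t=15.000: state=(1.724, 0.819)
t=15.420: state=(1.681, 0.904)
compare at T: v=1.681, w=0.904

largest component: v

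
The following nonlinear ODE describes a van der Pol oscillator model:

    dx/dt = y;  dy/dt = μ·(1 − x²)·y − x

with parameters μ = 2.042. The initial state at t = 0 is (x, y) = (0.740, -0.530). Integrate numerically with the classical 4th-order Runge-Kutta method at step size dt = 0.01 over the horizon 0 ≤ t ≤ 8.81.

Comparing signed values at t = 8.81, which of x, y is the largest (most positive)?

t=0.000: state=(0.740, -0.530)
step 1 (dt=0.01): k1=(-0.530, -1.230), k2=(-0.536, -1.237), k3=(-0.536, -1.237), k4=(-0.542, -1.244); state += dt/6·(k1+2k2+2k3+k4)
t=0.010: state=(0.735, -0.542)
t=0.020: state=(0.729, -0.555)
t=0.030: state=(0.724, -0.568)
continuing one RK4 step at a time; state shown every 50 steps (Δt=0.5):
t=0.500: state=(0.271, -1.497)
t=1.000: state=(-0.964, -3.265)
t=1.500: state=(-1.901, -0.328)
t=2.000: state=(-1.841, 0.315)
t=2.500: state=(-1.656, 0.415)
t=3.000: state=(-1.423, 0.531)
t=3.500: state=(-1.105, 0.775)
t=4.000: state=(-0.573, 1.506)
t=4.500: state=(0.691, 3.754)
t=5.000: state=(1.980, 0.580)
t=5.500: state=(1.957, -0.287)
t=6.000: state=(1.790, -0.369)
t=6.500: state=(1.588, -0.447)
t=7.000: state=(1.333, -0.588)
t=7.500: state=(0.969, -0.921)
t=8.000: state=(0.290, -2.042)
t=8.500: state=(-1.302, -3.562)
t=8.810: state=(-1.961, -0.749)
compare at T: x=-1.961, y=-0.749

largest component: y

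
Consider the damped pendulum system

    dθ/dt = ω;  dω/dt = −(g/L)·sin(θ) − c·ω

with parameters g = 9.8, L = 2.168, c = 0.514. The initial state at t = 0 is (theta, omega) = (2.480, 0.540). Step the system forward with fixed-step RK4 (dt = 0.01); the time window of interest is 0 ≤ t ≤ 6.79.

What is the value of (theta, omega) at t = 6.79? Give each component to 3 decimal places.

(theta, omega) = (0.344, 0.374)

t=0.000: state=(2.480, 0.540)
step 1 (dt=0.01): k1=(0.540, -3.055), k2=(0.525, -3.037), k3=(0.525, -3.038), k4=(0.510, -3.020); state += dt/6·(k1+2k2+2k3+k4)
t=0.010: state=(2.485, 0.510)
t=0.020: state=(2.490, 0.480)
t=0.030: state=(2.495, 0.450)
continuing one RK4 step at a time; state shown every 25 steps (Δt=0.25):
t=0.250: state=(2.527, -0.144)
t=0.500: state=(2.412, -0.777)
t=0.750: state=(2.132, -1.483)
t=1.000: state=(1.661, -2.295)
t=1.250: state=(0.990, -3.030)
t=1.500: state=(0.191, -3.236)
t=1.750: state=(-0.559, -2.635)
t=2.000: state=(-1.084, -1.529)
t=2.250: state=(-1.318, -0.348)
t=2.500: state=(-1.268, 0.720)
t=2.750: state=(-0.974, 1.591)
t=3.000: state=(-0.502, 2.111)
t=3.250: state=(0.036, 2.092)
t=3.500: state=(0.499, 1.545)
t=3.750: state=(0.784, 0.709)
t=4.000: state=(0.851, -0.164)
t=4.250: state=(0.714, -0.901)
t=4.500: state=(0.423, -1.367)
t=4.750: state=(0.062, -1.453)
t=5.000: state=(-0.271, -1.157)
t=5.250: state=(-0.496, -0.608)
t=5.500: state=(-0.569, 0.016)
t=5.750: state=(-0.494, 0.561)
t=6.000: state=(-0.305, 0.911)
t=6.250: state=(-0.061, 0.993)
t=6.500: state=(0.169, 0.810)
t=6.750: state=(0.328, 0.442)
t=6.790: state=(0.344, 0.374)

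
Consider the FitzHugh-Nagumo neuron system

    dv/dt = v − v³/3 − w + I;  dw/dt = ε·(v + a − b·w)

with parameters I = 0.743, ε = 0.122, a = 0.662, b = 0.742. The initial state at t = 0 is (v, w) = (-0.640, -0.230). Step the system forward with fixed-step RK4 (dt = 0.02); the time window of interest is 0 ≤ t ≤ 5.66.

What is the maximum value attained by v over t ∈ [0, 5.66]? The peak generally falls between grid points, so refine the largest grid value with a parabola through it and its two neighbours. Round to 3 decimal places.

t=0.000: state=(-0.640, -0.230)
step 1 (dt=0.02): k1=(0.420, 0.024), k2=(0.423, 0.024), k3=(0.423, 0.024), k4=(0.425, 0.024); state += dt/6·(k1+2k2+2k3+k4)
t=0.020: state=(-0.632, -0.230)
t=0.040: state=(-0.623, -0.229)
t=0.060: state=(-0.614, -0.229)
continuing one RK4 step at a time; state shown every 10 steps (Δt=0.2):
t=0.200: state=(-0.551, -0.224)
t=0.400: state=(-0.450, -0.216)
t=0.600: state=(-0.334, -0.206)
t=0.800: state=(-0.197, -0.193)
t=1.000: state=(-0.035, -0.176)
t=1.200: state=(0.158, -0.156)
t=1.400: state=(0.388, -0.130)
t=1.600: state=(0.653, -0.099)
t=1.800: state=(0.942, -0.062)
t=2.000: state=(1.230, -0.019)
t=2.200: state=(1.480, 0.030)
t=2.400: state=(1.669, 0.084)
t=2.600: state=(1.793, 0.141)
t=2.800: state=(1.864, 0.198)
t=3.000: state=(1.898, 0.256)
t=3.200: state=(1.910, 0.314)
t=3.400: state=(1.908, 0.370)
t=3.600: state=(1.898, 0.426)
t=3.800: state=(1.883, 0.480)
t=4.000: state=(1.866, 0.533)
t=4.200: state=(1.848, 0.584)
t=4.400: state=(1.828, 0.634)
t=4.600: state=(1.808, 0.682)
t=4.800: state=(1.788, 0.730)
t=5.000: state=(1.767, 0.776)
t=5.200: state=(1.746, 0.820)
t=5.400: state=(1.725, 0.863)
t=5.600: state=(1.703, 0.905)
t=5.660: state=(1.697, 0.918)
largest grid value and its neighbours: v(3.240)=1.91022, v(3.260)=1.91026, v(3.280)=1.91018
parabola through these three points peaks at t≈3.256 with v≈1.91026

max v = 1.910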